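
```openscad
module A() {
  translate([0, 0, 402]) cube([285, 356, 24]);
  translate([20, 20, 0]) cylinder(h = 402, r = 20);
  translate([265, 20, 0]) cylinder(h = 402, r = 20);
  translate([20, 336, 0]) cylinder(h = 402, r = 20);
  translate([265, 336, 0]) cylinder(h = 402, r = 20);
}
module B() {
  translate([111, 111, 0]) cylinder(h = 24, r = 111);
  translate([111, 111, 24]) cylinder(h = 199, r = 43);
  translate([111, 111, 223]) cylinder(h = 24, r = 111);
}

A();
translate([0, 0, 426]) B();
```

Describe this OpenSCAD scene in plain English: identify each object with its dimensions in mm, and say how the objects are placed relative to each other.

A is a four-legged stool. The seat is 285×356 mm, 24 mm thick, top at z = 426 mm. It stands on four round legs, each 40 mm in diameter, from z = 0 to the seat underside, each leg's axis is inset half a diameter from the nearest pair of seat edges (so the leg's bounding box is flush with the corner).

B is a spool: two coaxial disc flanges of radius 111 mm and thickness 24 mm, joined by a core cylinder of radius 43 mm and height 199 mm. The lower flange rests on z = 0 and the three cylinders share a vertical axis.

The spool is on top of the stool.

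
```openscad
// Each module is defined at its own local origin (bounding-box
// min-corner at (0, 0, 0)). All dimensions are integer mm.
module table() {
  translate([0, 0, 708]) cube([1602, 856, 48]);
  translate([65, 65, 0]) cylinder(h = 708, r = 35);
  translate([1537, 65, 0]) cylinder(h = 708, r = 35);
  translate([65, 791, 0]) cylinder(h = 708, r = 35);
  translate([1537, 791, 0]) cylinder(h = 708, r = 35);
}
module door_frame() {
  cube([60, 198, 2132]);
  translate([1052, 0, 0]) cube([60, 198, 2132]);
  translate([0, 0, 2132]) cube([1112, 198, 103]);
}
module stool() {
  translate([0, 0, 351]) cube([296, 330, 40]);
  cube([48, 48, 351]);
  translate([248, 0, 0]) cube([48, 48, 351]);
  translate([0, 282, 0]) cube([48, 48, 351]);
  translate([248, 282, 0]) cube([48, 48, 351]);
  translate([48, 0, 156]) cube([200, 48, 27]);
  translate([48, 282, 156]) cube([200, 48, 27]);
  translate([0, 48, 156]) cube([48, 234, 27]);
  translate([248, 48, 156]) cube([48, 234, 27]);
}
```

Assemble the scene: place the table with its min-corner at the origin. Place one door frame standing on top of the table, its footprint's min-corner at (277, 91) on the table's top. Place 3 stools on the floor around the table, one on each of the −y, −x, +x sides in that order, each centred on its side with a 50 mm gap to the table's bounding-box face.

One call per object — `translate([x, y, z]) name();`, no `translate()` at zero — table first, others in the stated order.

table();
translate([277, 91, 756]) door_frame();
translate([653, -380, 0]) stool();
translate([-346, 263, 0]) stool();
translate([1652, 263, 0]) stool();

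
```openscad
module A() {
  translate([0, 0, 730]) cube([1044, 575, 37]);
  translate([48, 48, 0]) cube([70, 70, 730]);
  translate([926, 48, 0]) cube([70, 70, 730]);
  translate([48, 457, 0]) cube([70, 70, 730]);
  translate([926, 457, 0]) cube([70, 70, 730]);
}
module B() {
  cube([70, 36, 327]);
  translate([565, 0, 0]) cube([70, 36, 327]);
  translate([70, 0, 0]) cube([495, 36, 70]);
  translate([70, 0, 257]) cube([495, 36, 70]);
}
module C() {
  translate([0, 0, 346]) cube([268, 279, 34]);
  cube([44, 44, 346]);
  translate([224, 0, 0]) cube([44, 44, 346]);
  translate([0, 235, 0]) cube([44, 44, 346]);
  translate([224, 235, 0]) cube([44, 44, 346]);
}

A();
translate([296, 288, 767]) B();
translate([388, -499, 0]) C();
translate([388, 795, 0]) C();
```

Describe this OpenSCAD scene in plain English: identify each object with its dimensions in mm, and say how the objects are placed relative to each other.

A is a table: top 1044 mm (x) × 575 mm (y), 37 mm thick, upper face at z = 767 mm, on four 70×70 mm square legs, each inset 48 mm from the nearest pair of top edges, running from z = 0 to the bottom of the top.

B is a picture frame with a 495×187 mm rectangular opening (x by z) and a uniform 70 mm border on every side. Frame depth is 36 mm along y. It is built from two vertical stiles running the full outside height and two horizontal rails spanning the gap between the stiles.

C is a simple wooden stool: a rectangular seat 268 mm (x) by 279 mm (y), 34 mm thick, top face at z = 380 mm, on four square legs, each 44×44 mm in cross-section. The legs rest on z = 0, each flush with a corner of the seat.

The picture frame is on top of the table. Two stools sit around the table at the −y, +y sides.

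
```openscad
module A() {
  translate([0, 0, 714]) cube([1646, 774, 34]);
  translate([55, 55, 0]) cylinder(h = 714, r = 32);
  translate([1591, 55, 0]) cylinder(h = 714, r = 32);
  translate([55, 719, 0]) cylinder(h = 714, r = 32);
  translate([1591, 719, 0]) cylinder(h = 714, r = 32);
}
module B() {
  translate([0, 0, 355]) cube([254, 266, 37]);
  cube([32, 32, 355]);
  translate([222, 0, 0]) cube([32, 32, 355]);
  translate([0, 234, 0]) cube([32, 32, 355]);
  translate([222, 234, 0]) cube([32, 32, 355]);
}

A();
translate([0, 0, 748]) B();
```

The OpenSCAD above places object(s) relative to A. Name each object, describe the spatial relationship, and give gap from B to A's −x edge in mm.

The stool's min-x is at 0; the table's min-x is 0; gap = 0 mm.

A is a table. B is a stool. The stool is on top of the table. The gap from the stool to the table's −x edge is 0 mm.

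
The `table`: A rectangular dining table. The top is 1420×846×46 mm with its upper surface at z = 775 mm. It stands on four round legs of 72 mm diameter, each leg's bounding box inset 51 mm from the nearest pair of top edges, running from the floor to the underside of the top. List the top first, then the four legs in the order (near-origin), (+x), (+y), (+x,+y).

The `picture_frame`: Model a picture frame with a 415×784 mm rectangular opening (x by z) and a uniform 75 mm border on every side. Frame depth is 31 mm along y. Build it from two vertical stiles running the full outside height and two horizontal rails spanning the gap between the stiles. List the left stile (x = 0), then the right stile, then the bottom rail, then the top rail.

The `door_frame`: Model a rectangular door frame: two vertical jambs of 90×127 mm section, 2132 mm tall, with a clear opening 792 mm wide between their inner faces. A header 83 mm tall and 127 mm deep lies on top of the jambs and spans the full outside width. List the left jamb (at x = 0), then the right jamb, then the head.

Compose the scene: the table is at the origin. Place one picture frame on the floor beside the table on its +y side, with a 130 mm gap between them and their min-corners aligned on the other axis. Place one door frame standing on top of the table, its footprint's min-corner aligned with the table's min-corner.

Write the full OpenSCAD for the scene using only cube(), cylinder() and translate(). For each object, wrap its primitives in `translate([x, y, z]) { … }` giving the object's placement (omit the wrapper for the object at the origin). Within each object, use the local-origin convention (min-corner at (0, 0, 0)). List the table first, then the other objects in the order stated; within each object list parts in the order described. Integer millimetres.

translate([0, 0, 729]) cube([1420, 846, 46]);
translate([87, 87, 0]) cylinder(h = 729, r = 36);
translate([1333, 87, 0]) cylinder(h = 729, r = 36);
translate([87, 759, 0]) cylinder(h = 729, r = 36);
translate([1333, 759, 0]) cylinder(h = 729, r = 36);
translate([0, 976, 0]) {
  cube([75, 31, 934]);
  translate([490, 0, 0]) cube([75, 31, 934]);
  translate([75, 0, 0]) cube([415, 31, 75]);
  translate([75, 0, 859]) cube([415, 31, 75]);
}
translate([0, 0, 775]) {
  cube([90, 127, 2132]);
  translate([882, 0, 0]) cube([90, 127, 2132]);
  translate([0, 0, 2132]) cube([972, 127, 83]);
}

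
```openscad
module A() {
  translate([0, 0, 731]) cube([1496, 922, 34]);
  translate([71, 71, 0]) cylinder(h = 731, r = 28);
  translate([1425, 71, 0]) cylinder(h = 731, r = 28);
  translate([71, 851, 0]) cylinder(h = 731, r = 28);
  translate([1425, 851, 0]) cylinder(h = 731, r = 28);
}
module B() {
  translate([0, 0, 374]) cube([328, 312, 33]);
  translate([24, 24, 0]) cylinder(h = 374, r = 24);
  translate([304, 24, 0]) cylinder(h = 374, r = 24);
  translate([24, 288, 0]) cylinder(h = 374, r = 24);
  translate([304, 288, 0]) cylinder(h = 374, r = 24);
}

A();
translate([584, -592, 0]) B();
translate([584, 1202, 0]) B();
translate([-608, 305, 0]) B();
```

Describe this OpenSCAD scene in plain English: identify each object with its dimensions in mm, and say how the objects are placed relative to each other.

A is a rectangular dining table. The top is 1496×922×34 mm with its upper surface at z = 765 mm. It stands on four round legs of 56 mm diameter, each leg's bounding box inset 43 mm from the nearest pair of top edges, running from the floor to the underside of the top.

B is a simple wooden stool: a rectangular seat 328 mm (x) by 312 mm (y), 33 mm thick, top face at z = 407 mm, on four round legs, each 48 mm in diameter. The legs rest on z = 0, each leg's axis is inset half a diameter from the nearest pair of seat edges (so the leg's bounding box is flush with the corner).

Three stools sit around the table at the −y, +y, −x sides.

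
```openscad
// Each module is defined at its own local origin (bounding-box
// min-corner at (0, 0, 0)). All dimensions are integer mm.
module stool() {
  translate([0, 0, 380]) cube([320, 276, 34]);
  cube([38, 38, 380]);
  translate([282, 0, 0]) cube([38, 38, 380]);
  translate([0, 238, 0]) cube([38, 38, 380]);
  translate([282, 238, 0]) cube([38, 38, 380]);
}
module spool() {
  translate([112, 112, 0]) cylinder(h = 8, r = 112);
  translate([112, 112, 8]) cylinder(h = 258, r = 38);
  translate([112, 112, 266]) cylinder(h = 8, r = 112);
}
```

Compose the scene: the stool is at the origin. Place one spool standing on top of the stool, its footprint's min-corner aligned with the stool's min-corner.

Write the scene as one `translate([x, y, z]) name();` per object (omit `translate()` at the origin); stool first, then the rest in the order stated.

stool();
translate([0, 0, 414]) spool();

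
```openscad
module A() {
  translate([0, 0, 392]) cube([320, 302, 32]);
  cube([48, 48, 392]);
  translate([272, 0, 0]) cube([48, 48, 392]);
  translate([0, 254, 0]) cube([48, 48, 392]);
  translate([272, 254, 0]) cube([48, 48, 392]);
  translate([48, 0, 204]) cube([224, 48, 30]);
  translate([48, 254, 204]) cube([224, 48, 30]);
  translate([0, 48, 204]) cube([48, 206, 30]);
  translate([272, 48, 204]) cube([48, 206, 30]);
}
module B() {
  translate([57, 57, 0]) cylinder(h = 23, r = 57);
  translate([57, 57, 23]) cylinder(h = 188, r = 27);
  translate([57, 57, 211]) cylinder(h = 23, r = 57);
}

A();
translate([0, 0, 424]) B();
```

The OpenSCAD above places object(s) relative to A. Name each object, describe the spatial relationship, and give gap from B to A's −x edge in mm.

The spool's min-x is at 0; the stool's min-x is 0; gap = 0 mm.

A is a stool. B is a spool. The spool is on top of the stool. The gap from the spool to the stool's −x edge is 0 mm.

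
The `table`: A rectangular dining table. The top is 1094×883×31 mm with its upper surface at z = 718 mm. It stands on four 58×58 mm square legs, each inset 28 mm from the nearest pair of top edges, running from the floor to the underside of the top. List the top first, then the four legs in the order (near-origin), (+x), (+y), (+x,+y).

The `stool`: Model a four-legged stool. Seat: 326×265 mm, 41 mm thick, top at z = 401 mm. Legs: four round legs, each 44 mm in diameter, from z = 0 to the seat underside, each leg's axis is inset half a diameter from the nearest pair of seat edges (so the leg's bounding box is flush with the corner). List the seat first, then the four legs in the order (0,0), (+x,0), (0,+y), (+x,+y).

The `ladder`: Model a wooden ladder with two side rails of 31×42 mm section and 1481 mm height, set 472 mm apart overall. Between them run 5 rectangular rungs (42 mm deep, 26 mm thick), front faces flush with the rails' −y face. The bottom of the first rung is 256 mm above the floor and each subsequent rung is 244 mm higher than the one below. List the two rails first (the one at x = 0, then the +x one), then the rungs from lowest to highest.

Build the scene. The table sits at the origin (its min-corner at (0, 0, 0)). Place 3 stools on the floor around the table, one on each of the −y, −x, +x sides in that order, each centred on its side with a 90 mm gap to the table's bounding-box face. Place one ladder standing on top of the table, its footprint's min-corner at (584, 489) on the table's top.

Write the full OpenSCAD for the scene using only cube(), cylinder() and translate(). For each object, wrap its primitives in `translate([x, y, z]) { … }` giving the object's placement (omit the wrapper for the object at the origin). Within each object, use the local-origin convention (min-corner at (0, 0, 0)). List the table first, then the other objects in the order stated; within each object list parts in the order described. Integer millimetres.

translate([0, 0, 687]) cube([1094, 883, 31]);
translate([28, 28, 0]) cube([58, 58, 687]);
translate([1008, 28, 0]) cube([58, 58, 687]);
translate([28, 797, 0]) cube([58, 58, 687]);
translate([1008, 797, 0]) cube([58, 58, 687]);
translate([384, -355, 0]) {
  translate([0, 0, 360]) cube([326, 265, 41]);
  translate([22, 22, 0]) cylinder(h = 360, r = 22);
  translate([304, 22, 0]) cylinder(h = 360, r = 22);
  translate([22, 243, 0]) cylinder(h = 360, r = 22);
  translate([304, 243, 0]) cylinder(h = 360, r = 22);
}
translate([-416, 309, 0]) {
  translate([0, 0, 360]) cube([326, 265, 41]);
  translate([22, 22, 0]) cylinder(h = 360, r = 22);
  translate([304, 22, 0]) cylinder(h = 360, r = 22);
  translate([22, 243, 0]) cylinder(h = 360, r = 22);
  translate([304, 243, 0]) cylinder(h = 360, r = 22);
}
translate([1184, 309, 0]) {
  translate([0, 0, 360]) cube([326, 265, 41]);
  translate([22, 22, 0]) cylinder(h = 360, r = 22);
  translate([304, 22, 0]) cylinder(h = 360, r = 22);
  translate([22, 243, 0]) cylinder(h = 360, r = 22);
  translate([304, 243, 0]) cylinder(h = 360, r = 22);
}
translate([584, 489, 718]) {
  cube([31, 42, 1481]);
  translate([441, 0, 0]) cube([31, 42, 1481]);
  translate([31, 0, 256]) cube([410, 42, 26]);
  translate([31, 0, 500]) cube([410, 42, 26]);
  translate([31, 0, 744]) cube([410, 42, 26]);
  translate([31, 0, 988]) cube([410, 42, 26]);
  translate([31, 0, 1232]) cube([410, 42, 26]);
}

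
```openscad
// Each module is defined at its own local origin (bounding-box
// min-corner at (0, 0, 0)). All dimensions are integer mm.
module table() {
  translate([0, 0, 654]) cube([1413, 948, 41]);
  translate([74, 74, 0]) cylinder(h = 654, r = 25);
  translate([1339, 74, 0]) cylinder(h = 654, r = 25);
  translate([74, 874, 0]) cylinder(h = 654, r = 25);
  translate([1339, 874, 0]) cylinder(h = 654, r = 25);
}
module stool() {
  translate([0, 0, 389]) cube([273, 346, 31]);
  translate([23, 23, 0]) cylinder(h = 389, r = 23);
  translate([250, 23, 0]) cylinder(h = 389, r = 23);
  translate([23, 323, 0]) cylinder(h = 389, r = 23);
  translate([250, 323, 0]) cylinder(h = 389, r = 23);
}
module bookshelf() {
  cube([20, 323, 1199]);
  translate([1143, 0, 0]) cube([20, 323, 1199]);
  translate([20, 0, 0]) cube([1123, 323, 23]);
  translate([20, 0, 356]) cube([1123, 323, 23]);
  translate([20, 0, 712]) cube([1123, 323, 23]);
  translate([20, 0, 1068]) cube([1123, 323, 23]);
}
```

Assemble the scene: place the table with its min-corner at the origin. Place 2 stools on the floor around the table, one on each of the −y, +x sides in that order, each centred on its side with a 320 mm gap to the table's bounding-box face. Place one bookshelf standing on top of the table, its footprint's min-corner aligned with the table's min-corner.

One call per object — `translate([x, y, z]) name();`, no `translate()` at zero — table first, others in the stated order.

table();
translate([570, -666, 0]) stool();
translate([1733, 301, 0]) stool();
translate([0, 0, 695]) bookshelf();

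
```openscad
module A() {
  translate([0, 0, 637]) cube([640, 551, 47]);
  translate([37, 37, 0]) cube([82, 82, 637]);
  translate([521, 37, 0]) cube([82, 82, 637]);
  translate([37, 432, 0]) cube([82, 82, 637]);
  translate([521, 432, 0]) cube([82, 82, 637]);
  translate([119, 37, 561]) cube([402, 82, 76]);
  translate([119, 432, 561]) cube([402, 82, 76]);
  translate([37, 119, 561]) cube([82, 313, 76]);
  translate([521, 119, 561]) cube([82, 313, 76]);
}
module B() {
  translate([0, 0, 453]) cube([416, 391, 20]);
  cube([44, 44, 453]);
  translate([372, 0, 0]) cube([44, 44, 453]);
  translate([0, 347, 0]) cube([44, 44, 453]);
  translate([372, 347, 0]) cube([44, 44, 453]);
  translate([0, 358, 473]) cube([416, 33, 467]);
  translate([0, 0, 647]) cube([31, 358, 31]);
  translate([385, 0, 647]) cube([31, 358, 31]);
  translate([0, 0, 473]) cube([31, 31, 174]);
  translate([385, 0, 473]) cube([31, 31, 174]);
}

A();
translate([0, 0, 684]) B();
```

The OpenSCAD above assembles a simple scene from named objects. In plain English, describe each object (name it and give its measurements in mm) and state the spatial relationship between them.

A is a table: top 640 mm (x) × 551 mm (y), 47 mm thick, upper face at z = 684 mm, on four 82×82 mm square legs, each inset 37 mm from the nearest pair of top edges, running from z = 0 to the bottom of the top. Four apron rails, 82 mm thick and 76 mm tall, run between adjacent legs with their top edges flush with the underside of the top and their outer faces flush with the legs' outer faces.

B is a chair. The seat is a 416×391×20 mm slab with its top at z = 473 mm, on four 44×44 mm corner legs (flush with the seat edges, standing on z = 0). A flat backrest 33 mm thick, 467 mm tall, spans the full seat width and rises from the seat top along its +y edge, rear face flush with the rear of the seat. Two armrests of 31×31 mm section run along each side from the seat's front edge to the front of the backrest, top faces 205 mm above the seat top and outer faces flush with the seat's x-edges; a 31×31 mm post under the front of each armrest stands on the seat at the front corner.

The chair is on top of the table.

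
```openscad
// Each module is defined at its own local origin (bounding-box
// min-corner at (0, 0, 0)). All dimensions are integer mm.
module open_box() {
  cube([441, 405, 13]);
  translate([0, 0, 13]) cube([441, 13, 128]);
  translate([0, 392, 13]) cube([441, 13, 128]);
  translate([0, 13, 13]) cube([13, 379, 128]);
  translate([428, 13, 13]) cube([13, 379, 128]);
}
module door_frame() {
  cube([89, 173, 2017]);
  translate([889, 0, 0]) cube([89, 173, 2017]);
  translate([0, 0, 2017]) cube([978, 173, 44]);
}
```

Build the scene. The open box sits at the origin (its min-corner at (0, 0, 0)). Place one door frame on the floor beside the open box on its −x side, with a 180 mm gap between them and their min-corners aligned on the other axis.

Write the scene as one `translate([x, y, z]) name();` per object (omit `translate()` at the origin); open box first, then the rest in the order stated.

open_box();
translate([-1158, 0, 0]) door_frame();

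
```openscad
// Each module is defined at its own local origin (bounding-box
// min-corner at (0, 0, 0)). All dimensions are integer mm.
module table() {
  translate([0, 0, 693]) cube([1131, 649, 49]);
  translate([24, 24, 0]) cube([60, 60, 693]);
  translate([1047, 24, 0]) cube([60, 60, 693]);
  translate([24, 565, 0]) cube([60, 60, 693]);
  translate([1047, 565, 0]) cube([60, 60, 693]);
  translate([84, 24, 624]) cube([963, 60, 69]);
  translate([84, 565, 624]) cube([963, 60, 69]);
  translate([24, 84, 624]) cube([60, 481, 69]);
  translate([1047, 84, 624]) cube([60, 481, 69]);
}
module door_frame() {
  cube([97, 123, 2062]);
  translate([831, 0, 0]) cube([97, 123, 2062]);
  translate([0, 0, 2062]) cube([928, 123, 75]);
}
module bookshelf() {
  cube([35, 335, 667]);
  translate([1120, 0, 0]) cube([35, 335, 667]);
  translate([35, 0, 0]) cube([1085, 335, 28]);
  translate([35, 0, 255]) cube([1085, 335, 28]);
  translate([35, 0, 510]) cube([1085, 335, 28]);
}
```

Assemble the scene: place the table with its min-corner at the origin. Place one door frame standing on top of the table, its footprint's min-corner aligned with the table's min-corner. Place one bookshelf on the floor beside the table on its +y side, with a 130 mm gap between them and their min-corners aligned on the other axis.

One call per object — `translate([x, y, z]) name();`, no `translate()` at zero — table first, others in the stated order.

table();
translate([0, 0, 742]) door_frame();
translate([0, 779, 0]) bookshelf();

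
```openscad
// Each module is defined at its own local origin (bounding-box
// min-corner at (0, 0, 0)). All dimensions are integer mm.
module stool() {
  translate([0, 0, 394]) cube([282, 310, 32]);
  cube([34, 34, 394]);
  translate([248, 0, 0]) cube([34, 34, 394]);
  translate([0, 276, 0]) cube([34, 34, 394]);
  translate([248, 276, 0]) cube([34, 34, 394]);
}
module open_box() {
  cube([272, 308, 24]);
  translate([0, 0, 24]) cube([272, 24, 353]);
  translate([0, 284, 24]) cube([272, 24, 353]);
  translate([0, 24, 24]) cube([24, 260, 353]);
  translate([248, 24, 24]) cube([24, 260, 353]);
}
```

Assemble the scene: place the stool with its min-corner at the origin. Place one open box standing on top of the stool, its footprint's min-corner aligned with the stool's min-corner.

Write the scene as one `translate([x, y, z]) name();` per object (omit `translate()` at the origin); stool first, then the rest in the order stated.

stool();
translate([0, 0, 426]) open_box();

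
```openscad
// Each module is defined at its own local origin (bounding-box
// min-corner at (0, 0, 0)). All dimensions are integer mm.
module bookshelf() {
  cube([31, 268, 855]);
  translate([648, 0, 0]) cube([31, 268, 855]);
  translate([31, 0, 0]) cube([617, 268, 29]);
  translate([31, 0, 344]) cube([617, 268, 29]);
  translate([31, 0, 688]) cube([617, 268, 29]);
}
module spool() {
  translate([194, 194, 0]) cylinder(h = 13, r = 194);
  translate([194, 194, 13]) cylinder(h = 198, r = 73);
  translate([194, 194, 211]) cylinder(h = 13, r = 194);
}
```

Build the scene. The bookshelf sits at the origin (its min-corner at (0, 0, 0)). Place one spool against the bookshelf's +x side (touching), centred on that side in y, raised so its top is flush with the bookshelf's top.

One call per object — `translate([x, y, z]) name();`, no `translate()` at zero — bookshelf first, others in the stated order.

bookshelf();
translate([679, -60, 631]) spool();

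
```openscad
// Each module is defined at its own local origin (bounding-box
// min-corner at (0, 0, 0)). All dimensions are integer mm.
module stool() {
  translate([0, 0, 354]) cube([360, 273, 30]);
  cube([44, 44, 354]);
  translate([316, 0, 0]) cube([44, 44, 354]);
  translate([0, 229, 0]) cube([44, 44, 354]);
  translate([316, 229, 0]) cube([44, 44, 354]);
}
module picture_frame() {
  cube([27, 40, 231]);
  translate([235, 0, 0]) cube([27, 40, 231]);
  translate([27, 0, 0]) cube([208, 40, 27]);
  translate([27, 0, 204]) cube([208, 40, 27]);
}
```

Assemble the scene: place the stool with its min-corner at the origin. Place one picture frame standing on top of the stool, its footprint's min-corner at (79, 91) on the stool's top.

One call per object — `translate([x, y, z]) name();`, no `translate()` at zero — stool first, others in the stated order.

stool();
translate([79, 91, 384]) picture_frame();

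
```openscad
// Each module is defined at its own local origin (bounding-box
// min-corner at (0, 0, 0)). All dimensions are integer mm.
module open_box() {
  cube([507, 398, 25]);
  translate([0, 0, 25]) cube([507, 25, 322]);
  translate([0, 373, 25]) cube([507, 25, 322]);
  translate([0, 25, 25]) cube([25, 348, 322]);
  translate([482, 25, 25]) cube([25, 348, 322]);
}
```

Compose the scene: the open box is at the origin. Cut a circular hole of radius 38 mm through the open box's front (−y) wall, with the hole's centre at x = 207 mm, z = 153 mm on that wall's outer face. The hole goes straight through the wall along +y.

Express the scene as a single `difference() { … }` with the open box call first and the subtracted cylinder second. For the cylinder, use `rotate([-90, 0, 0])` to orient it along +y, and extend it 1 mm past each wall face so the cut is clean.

difference() {
  open_box();
  translate([207, -1, 153]) rotate([-90, 0, 0]) cylinder(h = 27, r = 38);
}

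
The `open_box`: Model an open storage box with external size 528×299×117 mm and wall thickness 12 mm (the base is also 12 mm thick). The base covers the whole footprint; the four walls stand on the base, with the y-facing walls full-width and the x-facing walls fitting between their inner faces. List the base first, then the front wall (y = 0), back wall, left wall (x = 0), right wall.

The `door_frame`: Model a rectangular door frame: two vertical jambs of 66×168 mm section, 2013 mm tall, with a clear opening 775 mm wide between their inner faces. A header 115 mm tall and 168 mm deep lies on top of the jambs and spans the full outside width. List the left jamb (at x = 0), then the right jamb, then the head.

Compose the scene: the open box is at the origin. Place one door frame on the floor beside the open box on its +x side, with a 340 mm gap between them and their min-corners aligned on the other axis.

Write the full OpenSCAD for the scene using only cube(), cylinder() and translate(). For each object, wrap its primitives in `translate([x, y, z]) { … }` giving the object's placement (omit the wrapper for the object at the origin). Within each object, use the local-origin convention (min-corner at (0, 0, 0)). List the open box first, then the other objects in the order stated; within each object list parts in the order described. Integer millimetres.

cube([528, 299, 12]);
translate([0, 0, 12]) cube([528, 12, 105]);
translate([0, 287, 12]) cube([528, 12, 105]);
translate([0, 12, 12]) cube([12, 275, 105]);
translate([516, 12, 12]) cube([12, 275, 105]);
translate([868, 0, 0]) {
  cube([66, 168, 2013]);
  translate([841, 0, 0]) cube([66, 168, 2013]);
  translate([0, 0, 2013]) cube([907, 168, 115]);
}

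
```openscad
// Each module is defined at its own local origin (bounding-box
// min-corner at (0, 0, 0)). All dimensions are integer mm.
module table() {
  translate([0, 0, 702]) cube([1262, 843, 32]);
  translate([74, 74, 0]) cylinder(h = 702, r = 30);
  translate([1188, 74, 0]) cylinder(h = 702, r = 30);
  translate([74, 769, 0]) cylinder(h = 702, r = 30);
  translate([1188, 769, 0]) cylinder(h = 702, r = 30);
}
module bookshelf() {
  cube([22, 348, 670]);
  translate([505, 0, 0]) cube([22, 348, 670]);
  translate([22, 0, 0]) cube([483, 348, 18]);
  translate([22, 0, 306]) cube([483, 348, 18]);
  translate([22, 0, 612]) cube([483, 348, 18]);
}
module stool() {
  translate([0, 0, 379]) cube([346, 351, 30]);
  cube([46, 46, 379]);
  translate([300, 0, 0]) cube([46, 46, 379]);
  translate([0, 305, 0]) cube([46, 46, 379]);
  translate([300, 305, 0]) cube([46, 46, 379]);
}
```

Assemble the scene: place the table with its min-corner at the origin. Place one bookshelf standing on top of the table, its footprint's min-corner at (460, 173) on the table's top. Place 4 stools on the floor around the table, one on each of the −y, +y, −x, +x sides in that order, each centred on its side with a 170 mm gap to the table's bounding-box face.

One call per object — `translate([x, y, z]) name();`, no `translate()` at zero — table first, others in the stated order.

table();
translate([460, 173, 734]) bookshelf();
translate([458, -521, 0]) stool();
translate([458, 1013, 0]) stool();
translate([-516, 246, 0]) stool();
translate([1432, 246, 0]) stool();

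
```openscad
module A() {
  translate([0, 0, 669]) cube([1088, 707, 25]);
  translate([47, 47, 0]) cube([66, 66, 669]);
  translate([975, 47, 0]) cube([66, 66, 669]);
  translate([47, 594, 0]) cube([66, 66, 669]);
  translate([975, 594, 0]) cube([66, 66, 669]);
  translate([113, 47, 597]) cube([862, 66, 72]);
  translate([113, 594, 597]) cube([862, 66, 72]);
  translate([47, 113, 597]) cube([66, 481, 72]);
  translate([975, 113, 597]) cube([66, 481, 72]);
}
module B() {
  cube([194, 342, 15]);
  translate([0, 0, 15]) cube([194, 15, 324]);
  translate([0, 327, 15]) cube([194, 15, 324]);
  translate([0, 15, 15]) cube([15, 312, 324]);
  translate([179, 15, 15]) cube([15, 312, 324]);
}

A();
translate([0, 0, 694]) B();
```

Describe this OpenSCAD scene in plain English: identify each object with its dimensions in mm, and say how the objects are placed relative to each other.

A is a table with a 1088×707 mm rectangular top, 25 mm thick, top surface at z = 694 mm, supported by four 66×66 mm square legs, each inset 47 mm from the nearest pair of top edges, running from the floor. Four apron rails, 66 mm thick and 72 mm tall, run between adjacent legs with their top edges flush with the underside of the top and their outer faces flush with the legs' outer faces.

B is an open storage box with external size 194×342×339 mm and wall thickness 15 mm (the base is also 15 mm thick). The base covers the whole footprint; the four walls stand on the base, with the y-facing walls full-width and the x-facing walls fitting between their inner faces.

The open box is on top of the table.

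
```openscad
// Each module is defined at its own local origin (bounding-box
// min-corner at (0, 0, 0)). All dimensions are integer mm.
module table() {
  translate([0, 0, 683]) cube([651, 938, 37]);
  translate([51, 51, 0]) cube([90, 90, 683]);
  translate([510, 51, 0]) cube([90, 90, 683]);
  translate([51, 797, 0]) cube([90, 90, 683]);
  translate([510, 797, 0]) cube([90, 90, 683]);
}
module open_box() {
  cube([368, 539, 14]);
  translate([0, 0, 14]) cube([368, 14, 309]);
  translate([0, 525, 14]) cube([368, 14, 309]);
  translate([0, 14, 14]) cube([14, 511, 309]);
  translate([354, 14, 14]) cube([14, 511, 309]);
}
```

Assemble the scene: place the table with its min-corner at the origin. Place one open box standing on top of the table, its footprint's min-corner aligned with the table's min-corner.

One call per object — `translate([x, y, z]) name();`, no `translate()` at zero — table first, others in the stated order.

table();
translate([0, 0, 720]) open_box();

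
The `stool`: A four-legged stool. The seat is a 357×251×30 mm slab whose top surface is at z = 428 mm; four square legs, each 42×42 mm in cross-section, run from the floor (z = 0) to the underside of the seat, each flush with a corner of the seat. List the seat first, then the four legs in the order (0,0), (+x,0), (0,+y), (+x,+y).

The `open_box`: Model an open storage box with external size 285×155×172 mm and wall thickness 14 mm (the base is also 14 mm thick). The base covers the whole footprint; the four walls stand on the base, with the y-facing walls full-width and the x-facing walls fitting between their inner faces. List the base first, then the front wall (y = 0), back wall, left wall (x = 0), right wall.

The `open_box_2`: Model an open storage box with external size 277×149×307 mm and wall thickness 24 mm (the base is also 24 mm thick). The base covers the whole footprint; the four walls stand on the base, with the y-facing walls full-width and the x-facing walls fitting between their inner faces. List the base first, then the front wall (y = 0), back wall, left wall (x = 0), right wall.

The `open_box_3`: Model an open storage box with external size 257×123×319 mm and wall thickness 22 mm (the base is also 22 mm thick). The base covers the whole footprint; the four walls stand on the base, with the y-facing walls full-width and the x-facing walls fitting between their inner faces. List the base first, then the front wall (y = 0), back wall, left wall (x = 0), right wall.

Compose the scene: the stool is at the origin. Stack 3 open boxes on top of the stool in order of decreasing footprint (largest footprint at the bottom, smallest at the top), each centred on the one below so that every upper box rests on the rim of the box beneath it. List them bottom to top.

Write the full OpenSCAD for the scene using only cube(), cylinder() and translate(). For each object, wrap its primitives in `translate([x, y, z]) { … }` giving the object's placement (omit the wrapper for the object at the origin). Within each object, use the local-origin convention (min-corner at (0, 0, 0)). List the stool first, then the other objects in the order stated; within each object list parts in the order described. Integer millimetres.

translate([0, 0, 398]) cube([357, 251, 30]);
cube([42, 42, 398]);
translate([315, 0, 0]) cube([42, 42, 398]);
translate([0, 209, 0]) cube([42, 42, 398]);
translate([315, 209, 0]) cube([42, 42, 398]);
translate([36, 48, 428]) {
  cube([285, 155, 14]);
  translate([0, 0, 14]) cube([285, 14, 158]);
  translate([0, 141, 14]) cube([285, 14, 158]);
  translate([0, 14, 14]) cube([14, 127, 158]);
  translate([271, 14, 14]) cube([14, 127, 158]);
}
translate([40, 51, 600]) {
  cube([277, 149, 24]);
  translate([0, 0, 24]) cube([277, 24, 283]);
  translate([0, 125, 24]) cube([277, 24, 283]);
  translate([0, 24, 24]) cube([24, 101, 283]);
  translate([253, 24, 24]) cube([24, 101, 283]);
}
translate([50, 64, 907]) {
  cube([257, 123, 22]);
  translate([0, 0, 22]) cube([257, 22, 297]);
  translate([0, 101, 22]) cube([257, 22, 297]);
  translate([0, 22, 22]) cube([22, 79, 297]);
  translate([235, 22, 22]) cube([22, 79, 297]);
}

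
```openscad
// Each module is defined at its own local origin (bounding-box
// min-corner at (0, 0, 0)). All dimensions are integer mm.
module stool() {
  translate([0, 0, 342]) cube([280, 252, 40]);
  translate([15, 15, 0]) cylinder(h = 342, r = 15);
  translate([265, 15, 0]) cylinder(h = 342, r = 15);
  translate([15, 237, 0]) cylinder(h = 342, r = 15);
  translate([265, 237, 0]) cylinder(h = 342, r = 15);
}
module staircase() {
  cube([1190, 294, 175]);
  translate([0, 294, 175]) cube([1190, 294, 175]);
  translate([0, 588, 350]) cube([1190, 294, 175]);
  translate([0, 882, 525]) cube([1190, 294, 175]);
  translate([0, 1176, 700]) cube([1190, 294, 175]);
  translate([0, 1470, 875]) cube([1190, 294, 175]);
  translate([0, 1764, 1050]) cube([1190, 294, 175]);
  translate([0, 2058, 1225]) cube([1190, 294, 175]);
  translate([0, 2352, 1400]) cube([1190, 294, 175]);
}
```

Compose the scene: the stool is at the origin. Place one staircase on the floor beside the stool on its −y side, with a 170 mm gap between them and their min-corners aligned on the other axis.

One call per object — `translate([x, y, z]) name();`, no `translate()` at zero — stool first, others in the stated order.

stool();
translate([0, -2816, 0]) staircase();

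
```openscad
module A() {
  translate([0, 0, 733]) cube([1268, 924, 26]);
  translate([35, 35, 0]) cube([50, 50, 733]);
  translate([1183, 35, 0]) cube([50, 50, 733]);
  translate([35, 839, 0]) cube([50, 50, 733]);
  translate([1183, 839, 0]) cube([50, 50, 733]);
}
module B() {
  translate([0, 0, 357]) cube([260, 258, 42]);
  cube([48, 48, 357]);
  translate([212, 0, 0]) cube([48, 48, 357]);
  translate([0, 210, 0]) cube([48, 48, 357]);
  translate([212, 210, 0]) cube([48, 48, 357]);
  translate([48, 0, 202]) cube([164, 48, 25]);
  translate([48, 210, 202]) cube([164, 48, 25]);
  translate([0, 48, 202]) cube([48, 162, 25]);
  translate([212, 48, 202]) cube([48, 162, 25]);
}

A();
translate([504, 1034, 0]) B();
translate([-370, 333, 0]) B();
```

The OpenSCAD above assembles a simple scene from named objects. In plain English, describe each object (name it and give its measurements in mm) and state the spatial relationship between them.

A is a rectangular dining table. The top is 1268×924×26 mm with its upper surface at z = 759 mm. It stands on four 50×50 mm square legs, each inset 35 mm from the nearest pair of top edges, running from the floor to the underside of the top.

B is a simple wooden stool: a rectangular seat 260 mm (x) by 258 mm (y), 42 mm thick, top face at z = 399 mm, on four square legs, each 48×48 mm in cross-section. The legs rest on z = 0, each flush with a corner of the seat. Four stretchers, 48 mm wide and 25 mm tall, connect adjacent legs with their undersides at z = 202 mm, each running between the inner faces of the legs it joins and aligned with the legs' outer faces on the other axis.

Two stools sit around the table at the +y, −x sides.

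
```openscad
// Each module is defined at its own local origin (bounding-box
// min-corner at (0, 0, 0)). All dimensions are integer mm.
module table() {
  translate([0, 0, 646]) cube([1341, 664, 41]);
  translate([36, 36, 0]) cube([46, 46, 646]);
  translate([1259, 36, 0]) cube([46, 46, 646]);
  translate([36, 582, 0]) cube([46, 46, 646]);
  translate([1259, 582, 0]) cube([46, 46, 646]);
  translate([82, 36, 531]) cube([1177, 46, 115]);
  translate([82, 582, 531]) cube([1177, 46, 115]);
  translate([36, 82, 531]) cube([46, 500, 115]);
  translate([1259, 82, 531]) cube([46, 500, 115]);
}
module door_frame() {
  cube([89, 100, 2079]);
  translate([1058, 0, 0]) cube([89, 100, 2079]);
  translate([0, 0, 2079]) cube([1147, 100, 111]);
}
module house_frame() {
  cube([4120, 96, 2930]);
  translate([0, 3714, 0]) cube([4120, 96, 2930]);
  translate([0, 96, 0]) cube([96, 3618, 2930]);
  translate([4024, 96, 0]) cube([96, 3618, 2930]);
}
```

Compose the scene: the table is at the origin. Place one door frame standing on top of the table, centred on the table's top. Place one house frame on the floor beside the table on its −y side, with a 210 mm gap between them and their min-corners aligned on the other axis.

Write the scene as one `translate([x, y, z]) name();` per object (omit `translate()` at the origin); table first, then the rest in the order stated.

table();
translate([97, 282, 687]) door_frame();
translate([0, -4020, 0]) house_frame();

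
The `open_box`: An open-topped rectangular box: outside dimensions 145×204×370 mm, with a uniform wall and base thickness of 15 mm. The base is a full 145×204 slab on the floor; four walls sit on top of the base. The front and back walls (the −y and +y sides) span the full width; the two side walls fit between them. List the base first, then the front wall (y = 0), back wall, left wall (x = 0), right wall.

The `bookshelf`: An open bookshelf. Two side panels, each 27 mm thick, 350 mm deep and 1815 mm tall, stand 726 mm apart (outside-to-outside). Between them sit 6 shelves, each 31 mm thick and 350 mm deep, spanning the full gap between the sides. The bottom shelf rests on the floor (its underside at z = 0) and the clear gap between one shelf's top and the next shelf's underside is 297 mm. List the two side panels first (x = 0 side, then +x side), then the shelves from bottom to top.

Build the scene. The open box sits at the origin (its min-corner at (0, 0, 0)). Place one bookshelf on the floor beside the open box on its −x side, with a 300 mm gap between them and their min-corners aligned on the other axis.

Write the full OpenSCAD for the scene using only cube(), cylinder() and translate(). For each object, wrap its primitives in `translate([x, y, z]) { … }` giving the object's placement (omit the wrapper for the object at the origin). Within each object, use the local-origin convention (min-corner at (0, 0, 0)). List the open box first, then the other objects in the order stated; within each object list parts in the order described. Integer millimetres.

cube([145, 204, 15]);
translate([0, 0, 15]) cube([145, 15, 355]);
translate([0, 189, 15]) cube([145, 15, 355]);
translate([0, 15, 15]) cube([15, 174, 355]);
translate([130, 15, 15]) cube([15, 174, 355]);
translate([-1026, 0, 0]) {
  cube([27, 350, 1815]);
  translate([699, 0, 0]) cube([27, 350, 1815]);
  translate([27, 0, 0]) cube([672, 350, 31]);
  translate([27, 0, 328]) cube([672, 350, 31]);
  translate([27, 0, 656]) cube([672, 350, 31]);
  translate([27, 0, 984]) cube([672, 350, 31]);
  translate([27, 0, 1312]) cube([672, 350, 31]);
  translate([27, 0, 1640]) cube([672, 350, 31]);
}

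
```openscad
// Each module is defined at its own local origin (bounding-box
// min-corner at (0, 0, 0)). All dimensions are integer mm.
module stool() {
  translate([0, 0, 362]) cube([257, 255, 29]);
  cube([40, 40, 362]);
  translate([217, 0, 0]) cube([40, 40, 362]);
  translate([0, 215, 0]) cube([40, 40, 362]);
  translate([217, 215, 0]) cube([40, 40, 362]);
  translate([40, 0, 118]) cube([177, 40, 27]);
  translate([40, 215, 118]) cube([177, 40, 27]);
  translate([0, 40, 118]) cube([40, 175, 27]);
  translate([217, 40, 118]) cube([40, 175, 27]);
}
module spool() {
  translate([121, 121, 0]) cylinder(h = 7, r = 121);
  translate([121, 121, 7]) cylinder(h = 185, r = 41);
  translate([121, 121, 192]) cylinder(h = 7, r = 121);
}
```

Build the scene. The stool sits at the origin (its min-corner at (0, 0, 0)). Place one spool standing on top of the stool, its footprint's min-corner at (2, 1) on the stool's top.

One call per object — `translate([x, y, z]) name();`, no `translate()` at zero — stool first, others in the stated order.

stool();
translate([2, 1, 391]) spool();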